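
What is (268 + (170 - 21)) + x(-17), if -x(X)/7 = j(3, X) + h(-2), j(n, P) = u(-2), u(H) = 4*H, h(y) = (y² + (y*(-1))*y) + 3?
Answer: 452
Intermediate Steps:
h(y) = 3 (h(y) = (y² + (-y)*y) + 3 = (y² - y²) + 3 = 0 + 3 = 3)
j(n, P) = -8 (j(n, P) = 4*(-2) = -8)
x(X) = 35 (x(X) = -7*(-8 + 3) = -7*(-5) = 35)
(268 + (170 - 21)) + x(-17) = (268 + (170 - 21)) + 35 = (268 + 149) + 35 = 417 + 35 = 452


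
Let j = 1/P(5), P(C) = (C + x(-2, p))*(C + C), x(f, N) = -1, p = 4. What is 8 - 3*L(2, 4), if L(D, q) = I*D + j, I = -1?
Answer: 557/40 ≈ 13.925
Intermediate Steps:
P(C) = 2*C*(-1 + C) (P(C) = (C - 1)*(C + C) = (-1 + C)*(2*C) = 2*C*(-1 + C))
j = 1/40 (j = 1/(2*5*(-1 + 5)) = 1/(2*5*4) = 1/40 ≈ 0.025000)
L(D, q) = 1/40 - D (L(D, q) = -D + 1/40 = 1/40 - D)
8 - 3*L(2, 4) = 8 - 3*(1/40 - 1*2) = 8 - 3*(1/40 - 2) = 8 - 3*(-79/40) = 8 + 237/40 = 557/40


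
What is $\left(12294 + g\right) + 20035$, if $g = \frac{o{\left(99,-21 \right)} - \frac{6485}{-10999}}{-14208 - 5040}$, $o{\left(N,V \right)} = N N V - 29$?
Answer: $\frac{2282198793691}{70569584} \approx 32340.0$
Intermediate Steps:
$o{\left(N,V \right)} = -29 + V N^{2}$ ($o{\left(N,V \right)} = N^{2} V - 29 = V N^{2} - 29 = -29 + V N^{2}$)
$g = \frac{754712555}{70569584}$ ($g = \frac{\left(-29 - 21 \cdot 99^{2}\right) - \frac{6485}{-10999}}{-14208 - 5040} = \frac{\left(-29 - 205821\right) - - \frac{6485}{10999}}{-19248} = \left(\left(-29 - 205821\right) + \frac{6485}{10999}\right) \left(- \frac{1}{19248}\right) = \left(-205850 + \frac{6485}{10999}\right) \left(- \frac{1}{19248}\right) = \left(- \frac{2264137665}{10999}\right) \left(- \frac{1}{19248}\right) = \frac{754712555}{70569584} \approx 10.695$)
$\left(12294 + g\right) + 20035 = \left(12294 + \frac{754712555}{70569584}\right) + 20035 = \frac{868337178251}{70569584} + 20035 = \frac{2282198793691}{70569584}$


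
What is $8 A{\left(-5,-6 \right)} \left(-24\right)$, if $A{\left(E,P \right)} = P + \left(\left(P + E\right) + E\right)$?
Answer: $4224$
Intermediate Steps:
$A{\left(E,P \right)} = 2 E + 2 P$ ($A{\left(E,P \right)} = P + \left(\left(E + P\right) + E\right) = P + \left(P + 2 E\right) = 2 E + 2 P$)
$8 A{\left(-5,-6 \right)} \left(-24\right) = 8 \left(2 \left(-5\right) + 2 \left(-6\right)\right) \left(-24\right) = 8 \left(-10 - 12\right) \left(-24\right) = 8 \left(-22\right) \left(-24\right) = \left(-176\right) \left(-24\right) = 4224$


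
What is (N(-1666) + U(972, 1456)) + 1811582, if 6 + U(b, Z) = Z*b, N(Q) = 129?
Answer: 3226937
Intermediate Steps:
U(b, Z) = -6 + Z*b
(N(-1666) + U(972, 1456)) + 1811582 = (129 + (-6 + 1456*972)) + 1811582 = (129 + (-6 + 1415232)) + 1811582 = (129 + 1415226) + 1811582 = 1415355 + 1811582 = 3226937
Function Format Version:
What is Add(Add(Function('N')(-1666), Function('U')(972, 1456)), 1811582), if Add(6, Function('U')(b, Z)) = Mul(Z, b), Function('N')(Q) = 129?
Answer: 3226937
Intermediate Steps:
Function('U')(b, Z) = Add(-6, Mul(Z, b))
Add(Add(Function('N')(-1666), Function('U')(972, 1456)), 1811582) = Add(Add(129, Add(-6, Mul(1456, 972))), 1811582) = Add(Add(129, Add(-6, 1415232)), 1811582) = Add(Add(129, 1415226), 1811582) = Add(1415355, 1811582) = 3226937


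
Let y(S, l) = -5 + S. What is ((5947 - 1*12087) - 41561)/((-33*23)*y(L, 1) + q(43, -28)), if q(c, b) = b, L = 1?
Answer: -47701/3008 ≈ -15.858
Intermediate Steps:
((5947 - 1*12087) - 41561)/((-33*23)*y(L, 1) + q(43, -28)) = ((5947 - 1*12087) - 41561)/((-33*23)*(-5 + 1) - 28) = ((5947 - 12087) - 41561)/(-759*(-4) - 28) = (-6140 - 41561)/(3036 - 28) = -47701/3008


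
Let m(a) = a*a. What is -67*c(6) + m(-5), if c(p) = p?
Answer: -377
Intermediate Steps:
m(a) = a²
-67*c(6) + m(-5) = -67*6 + (-5)² = -402 + 25 = -377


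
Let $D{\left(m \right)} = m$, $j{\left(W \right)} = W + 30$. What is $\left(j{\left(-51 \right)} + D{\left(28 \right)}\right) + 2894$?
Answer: $2901$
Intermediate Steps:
$j{\left(W \right)} = 30 + W$
$\left(j{\left(-51 \right)} + D{\left(28 \right)}\right) + 2894 = \left(\left(30 - 51\right) + 28\right) + 2894 = \left(-21 + 28\right) + 2894 = 7 + 2894 = 2901$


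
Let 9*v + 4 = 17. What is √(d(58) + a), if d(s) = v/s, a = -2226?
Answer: I*√67393622/174 ≈ 47.18*I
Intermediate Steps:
v = 13/9 (v = -4/9 + (⅑)*17 = -4/9 + 17/9 = 13/9 ≈ 1.4444)
d(s) = 13/(9*s)
√(d(58) + a) = √((13/9)/58 - 2226) = √((13/9)*(1/58) - 2226) = √(13/522 - 2226) = √(-1161959/522) = I*√67393622/174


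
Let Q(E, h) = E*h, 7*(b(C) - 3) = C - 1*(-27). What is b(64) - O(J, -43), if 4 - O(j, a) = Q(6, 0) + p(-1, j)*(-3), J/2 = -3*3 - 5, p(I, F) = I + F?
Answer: 99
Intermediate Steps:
p(I, F) = F + I
b(C) = 48/7 + C/7 (b(C) = 3 + (C - 1*(-27))/7 = 3 + (C + 27)/7 = 3 + (27 + C)/7 = 3 + (27/7 + C/7) = 48/7 + C/7)
J = -28 (J = 2*(-3*3 - 5) = 2*(-9 - 5) = 2*(-14) = -28)
O(j, a) = 1 + 3*j (O(j, a) = 4 - (6*0 + (j - 1)*(-3)) = 4 - (0 + (-1 + j)*(-3)) = 4 - (0 + (3 - 3*j)) = 4 - (3 - 3*j) = 4 + (-3 + 3*j) = 1 + 3*j)
b(64) - O(J, -43) = (48/7 + (⅐)*64) - (1 + 3*(-28)) = (48/7 + 64/7) - (1 - 84) = 16 - 1*(-83) = 16 + 83 = 99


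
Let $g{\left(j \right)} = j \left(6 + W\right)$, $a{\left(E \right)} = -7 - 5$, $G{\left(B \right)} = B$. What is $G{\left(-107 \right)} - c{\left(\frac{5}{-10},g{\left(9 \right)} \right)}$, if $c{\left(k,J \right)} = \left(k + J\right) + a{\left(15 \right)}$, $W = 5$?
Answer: $- \frac{387}{2} \approx -193.5$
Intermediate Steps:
$a{\left(E \right)} = -12$
$g{\left(j \right)} = 11 j$ ($g{\left(j \right)} = j \left(6 + 5\right) = j 11 = 11 j$)
$c{\left(k,J \right)} = -12 + J + k$ ($c{\left(k,J \right)} = \left(k + J\right) - 12 = \left(J + k\right) - 12 = -12 + J + k$)
$G{\left(-107 \right)} - c{\left(\frac{5}{-10},g{\left(9 \right)} \right)} = -107 - \left(-12 + 11 \cdot 9 + \frac{5}{-10}\right) = -107 - \left(-12 + 99 + 5 \left(- \frac{1}{10}\right)\right) = -107 - \left(-12 + 99 - \frac{1}{2}\right) = -107 - \frac{173}{2} = - \frac{387}{2}$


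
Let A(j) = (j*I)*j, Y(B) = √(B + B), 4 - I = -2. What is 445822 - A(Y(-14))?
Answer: 445990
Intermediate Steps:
I = 6 (I = 4 - 1*(-2) = 4 + 2 = 6)
Y(B) = √2*√B (Y(B) = √(2*B) = √2*√B)
A(j) = 6*j² (A(j) = (j*6)*j = (6*j)*j = 6*j²)
445822 - A(Y(-14)) = 445822 - 6*(√2*√(-14))² = 445822 - 6*(√2*(I*√14))² = 445822 - 6*(2*I*√7)² = 445822 - 6*(-28) = 445822 - 1*(-168) = 445822 + 168 = 445990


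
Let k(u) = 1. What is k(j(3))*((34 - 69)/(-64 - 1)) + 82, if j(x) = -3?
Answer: 1073/13 ≈ 82.538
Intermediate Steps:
k(j(3))*((34 - 69)/(-64 - 1)) + 82 = 1*((34 - 69)/(-64 - 1)) + 82 = 1*(-35/(-65)) + 82 = 1*(-35*(-1/65)) + 82 = 1*(7/13) + 82 = 7/13 + 82 = 1073/13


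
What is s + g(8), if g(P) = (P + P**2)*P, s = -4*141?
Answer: 12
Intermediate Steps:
s = -564
g(P) = P*(P + P**2)
s + g(8) = -564 + 8**2*(1 + 8) = -564 + 64*9 = -564 + 576 = 12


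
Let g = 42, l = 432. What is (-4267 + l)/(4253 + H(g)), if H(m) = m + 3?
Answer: -3835/4298 ≈ -0.89228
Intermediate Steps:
H(m) = 3 + m
(-4267 + l)/(4253 + H(g)) = (-4267 + 432)/(4253 + (3 + 42)) = -3835/(4253 + 45) = -3835/4298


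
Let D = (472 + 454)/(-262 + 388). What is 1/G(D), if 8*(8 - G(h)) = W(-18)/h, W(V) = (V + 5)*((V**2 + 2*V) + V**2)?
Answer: 926/132715 ≈ 0.0069774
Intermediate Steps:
D = 463/63 (D = 926/126 = 926*(1/126) = 463/63 ≈ 7.3492)
W(V) = (5 + V)*(2*V + 2*V**2)
G(h) = 8 + 1989/(2*h) (G(h) = 8 - 2*(-18)*(5 + (-18)**2 + 6*(-18))/(8*h) = 8 - 2*(-18)*(5 + 324 - 108)/(8*h) = 8 - 2*(-18)*221/(8*h) = 8 - (-1989)/(2*h) = 8 + 1989/(2*h))
1/G(D) = 1/(8 + 1989/(2*(463/63))) = 1/(8 + (1989/2)*(63/463)) = 1/(8 + 125307/926) = 1/(132715/926) = 926/132715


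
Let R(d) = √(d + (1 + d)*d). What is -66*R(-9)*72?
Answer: -14256*√7 ≈ -37718.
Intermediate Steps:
R(d) = √(d + d*(1 + d))
-66*R(-9)*72 = -66*3*√7*72 = -198*√7*72 = -14256*√7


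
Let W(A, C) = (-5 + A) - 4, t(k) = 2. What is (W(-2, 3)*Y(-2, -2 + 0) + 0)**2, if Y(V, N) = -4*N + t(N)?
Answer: 12100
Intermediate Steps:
Y(V, N) = 2 - 4*N (Y(V, N) = -4*N + 2 = 2 - 4*N)
W(A, C) = -9 + A
(W(-2, 3)*Y(-2, -2 + 0) + 0)**2 = ((-9 - 2)*(2 - 4*(-2 + 0)) + 0)**2 = (-11*(2 - 4*(-2)) + 0)**2 = (-11*(2 + 8) + 0)**2 = (-11*10 + 0)**2 = (-110 + 0)**2 = (-110)**2 = 12100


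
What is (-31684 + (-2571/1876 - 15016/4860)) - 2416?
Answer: -77735660269/2279340 ≈ -34104.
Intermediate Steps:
(-31684 + (-2571/1876 - 15016/4860)) - 2416 = (-31684 + (-2571*1/1876 - 15016*1/4860)) - 2416 = (-31684 + (-2571/1876 - 3754/1215)) - 2416 = (-31684 - 10166269/2279340) - 2416 = -72228774829/2279340 - 2416 = -77735660269/2279340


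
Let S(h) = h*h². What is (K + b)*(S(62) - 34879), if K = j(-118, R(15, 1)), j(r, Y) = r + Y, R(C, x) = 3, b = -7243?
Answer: -1496977742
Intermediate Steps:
j(r, Y) = Y + r
K = -115 (K = 3 - 118 = -115)
S(h) = h³
(K + b)*(S(62) - 34879) = (-115 - 7243)*(62³ - 34879) = -7358*(238328 - 34879) = -7358*203449 = -1496977742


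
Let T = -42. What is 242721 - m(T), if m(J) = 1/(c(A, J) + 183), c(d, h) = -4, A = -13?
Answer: 43447058/179 ≈ 2.4272e+5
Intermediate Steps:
m(J) = 1/179 (m(J) = 1/(-4 + 183) = 1/179)
242721 - m(T) = 242721 - 1*1/179 = 242721 - 1/179 = 43447058/179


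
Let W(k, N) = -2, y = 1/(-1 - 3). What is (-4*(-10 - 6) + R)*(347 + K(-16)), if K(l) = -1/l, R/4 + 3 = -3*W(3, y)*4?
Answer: 205461/4 ≈ 51365.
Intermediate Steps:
y = -1/4 (y = 1/(-4) = -1/4 ≈ -0.25000)
R = 84 (R = -12 + 4*(-3*(-2)*4) = -12 + 4*(6*4) = -12 + 4*24 = -12 + 96 = 84)
(-4*(-10 - 6) + R)*(347 + K(-16)) = (-4*(-10 - 6) + 84)*(347 - 1/(-16)) = (-4*(-16) + 84)*(347 - 1*(-1/16)) = (64 + 84)*(347 + 1/16) = 148*(5553/16) = 205461/4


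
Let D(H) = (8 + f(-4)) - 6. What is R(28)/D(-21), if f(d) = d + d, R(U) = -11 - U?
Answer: 13/2 ≈ 6.5000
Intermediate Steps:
f(d) = 2*d
D(H) = -6 (D(H) = (8 + 2*(-4)) - 6 = (8 - 8) - 6 = 0 - 6 = -6)
R(28)/D(-21) = (-11 - 1*28)/(-6) = (-11 - 28)*(-⅙) = -39*(-⅙) = 13/2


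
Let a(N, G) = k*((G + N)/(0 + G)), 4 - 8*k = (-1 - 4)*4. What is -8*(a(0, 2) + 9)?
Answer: -96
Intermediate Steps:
k = 3 (k = ½ - (-1 - 4)*4/8 = ½ - (-5)*4/8 = ½ - ⅛*(-20) = ½ + 5/2 = 3)
a(N, G) = 3*(G + N)/G (a(N, G) = 3*((G + N)/(0 + G)) = 3*((G + N)/G) = 3*(G + N)/G)
-8*(a(0, 2) + 9) = -8*((3 + 3*0/2) + 9) = -8*((3 + 3*0*(½)) + 9) = -8*((3 + 0) + 9) = -8*(3 + 9) = -8*12 = -96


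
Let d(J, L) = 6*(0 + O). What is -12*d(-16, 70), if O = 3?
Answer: -216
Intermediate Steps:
d(J, L) = 18 (d(J, L) = 6*(0 + 3) = 6*3 = 18)
-12*d(-16, 70) = -12*18 = -216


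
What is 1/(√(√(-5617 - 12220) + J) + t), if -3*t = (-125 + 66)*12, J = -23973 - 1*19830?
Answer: 1/(236 + √(-43803 + I*√17837)) ≈ 0.0023715 - 0.0021003*I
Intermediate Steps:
J = -43803 (J = -23973 - 19830 = -43803)
t = 236 (t = -(-125 + 66)*12/3 = -(-59)*12/3 = -⅓*(-708) = 236)
1/(√(√(-5617 - 12220) + J) + t) = 1/(√(√(-5617 - 12220) - 43803) + 236) = 1/(√(√(-17837) - 43803) + 236) = 1/(√(I*√17837 - 43803) + 236) = 1/(√(-43803 + I*√17837) + 236) = 1/(236 + √(-43803 + I*√17837))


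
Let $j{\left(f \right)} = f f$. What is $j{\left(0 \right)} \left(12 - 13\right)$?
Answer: $0$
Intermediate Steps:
$j{\left(f \right)} = f^{2}$
$j{\left(0 \right)} \left(12 - 13\right) = 0^{2} \left(12 - 13\right) = 0 \left(-1\right) = 0$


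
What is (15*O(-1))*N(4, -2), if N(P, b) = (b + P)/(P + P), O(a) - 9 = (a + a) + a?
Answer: 45/2 ≈ 22.500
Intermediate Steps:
O(a) = 9 + 3*a (O(a) = 9 + ((a + a) + a) = 9 + (2*a + a) = 9 + 3*a)
N(P, b) = (P + b)/(2*P) (N(P, b) = (P + b)/((2*P)) = (P + b)*(1/(2*P)) = (P + b)/(2*P))
(15*O(-1))*N(4, -2) = (15*(9 + 3*(-1)))*((½)*(4 - 2)/4) = (15*(9 - 3))*((½)*(¼)*2) = (15*6)*(¼) = 90*(¼) = 45/2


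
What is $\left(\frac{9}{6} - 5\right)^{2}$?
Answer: $\frac{49}{4} \approx 12.25$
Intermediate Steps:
$\left(\frac{9}{6} - 5\right)^{2} = \left(9 \cdot \frac{1}{6} - 5\right)^{2} = \left(\frac{3}{2} - 5\right)^{2} = \left(- \frac{7}{2}\right)^{2} = \frac{49}{4}$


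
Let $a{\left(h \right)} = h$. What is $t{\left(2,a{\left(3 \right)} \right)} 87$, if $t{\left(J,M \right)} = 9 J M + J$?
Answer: $4872$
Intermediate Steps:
$t{\left(J,M \right)} = J + 9 J M$ ($t{\left(J,M \right)} = 9 J M + J = J + 9 J M$)
$t{\left(2,a{\left(3 \right)} \right)} 87 = 2 \left(1 + 9 \cdot 3\right) 87 = 2 \left(1 + 27\right) 87 = 2 \cdot 28 \cdot 87 = 56 \cdot 87 = 4872$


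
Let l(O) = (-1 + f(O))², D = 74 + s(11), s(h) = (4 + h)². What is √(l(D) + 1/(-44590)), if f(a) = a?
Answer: √3603391026690/6370 ≈ 298.00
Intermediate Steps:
D = 299 (D = 74 + (4 + 11)² = 74 + 15² = 74 + 225 = 299)
l(O) = (-1 + O)²
√(l(D) + 1/(-44590)) = √((-1 + 299)² + 1/(-44590)) = √(298² - 1/44590) = √(88804 - 1/44590) = √(3959770359/44590) = √3603391026690/6370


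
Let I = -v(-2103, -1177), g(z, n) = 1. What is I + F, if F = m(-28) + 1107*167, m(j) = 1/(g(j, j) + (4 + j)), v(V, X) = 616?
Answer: 4237818/23 ≈ 1.8425e+5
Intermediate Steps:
m(j) = 1/(5 + j) (m(j) = 1/(1 + (4 + j)) = 1/(5 + j))
F = 4251986/23 (F = 1/(5 - 28) + 1107*167 = 1/(-23) + 184869 = -1/23 + 184869 = 4251986/23 ≈ 1.8487e+5)
I = -616 (I = -1*616 = -616)
I + F = -616 + 4251986/23 = 4237818/23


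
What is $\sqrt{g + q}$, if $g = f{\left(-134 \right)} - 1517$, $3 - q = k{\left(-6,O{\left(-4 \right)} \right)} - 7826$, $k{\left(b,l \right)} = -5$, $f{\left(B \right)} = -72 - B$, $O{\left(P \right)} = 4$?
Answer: $\sqrt{6379} \approx 79.869$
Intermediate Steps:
$q = 7834$ ($q = 3 - \left(-5 - 7826\right) = 3 - -7831 = 3 + 7831 = 7834$)
$g = -1455$ ($g = \left(-72 - -134\right) - 1517 = \left(-72 + 134\right) - 1517 = 62 - 1517 = -1455$)
$\sqrt{g + q} = \sqrt{-1455 + 7834} = \sqrt{6379}$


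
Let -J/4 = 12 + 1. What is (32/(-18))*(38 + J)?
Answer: 224/9 ≈ 24.889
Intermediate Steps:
J = -52 (J = -4*(12 + 1) = -4*13 = -52)
(32/(-18))*(38 + J) = (32/(-18))*(38 - 52) = (32*(-1/18))*(-14) = -16/9*(-14) = 224/9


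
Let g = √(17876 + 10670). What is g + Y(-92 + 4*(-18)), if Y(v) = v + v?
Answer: -328 + √28546 ≈ -159.04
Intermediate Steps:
Y(v) = 2*v
g = √28546 ≈ 168.96
g + Y(-92 + 4*(-18)) = √28546 + 2*(-92 + 4*(-18)) = √28546 + 2*(-92 - 72) = √28546 + 2*(-164) = √28546 - 328 = -328 + √28546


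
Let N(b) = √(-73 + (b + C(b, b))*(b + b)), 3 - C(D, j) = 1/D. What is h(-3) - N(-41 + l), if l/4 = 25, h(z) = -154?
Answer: -154 - √7241 ≈ -239.09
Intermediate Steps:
C(D, j) = 3 - 1/D
l = 100 (l = 4*25 = 100)
N(b) = √(-73 + 2*b*(3 + b - 1/b)) (N(b) = √(-73 + (b + (3 - 1/b))*(b + b)) = √(-73 + (3 + b - 1/b)*(2*b)) = √(-73 + 2*b*(3 + b - 1/b)))
h(-3) - N(-41 + l) = -154 - √(-75 + 2*(-41 + 100)² + 6*(-41 + 100)) = -154 - √(-75 + 2*59² + 6*59) = -154 - √(-75 + 2*3481 + 354) = -154 - √(-75 + 6962 + 354) = -154 - √7241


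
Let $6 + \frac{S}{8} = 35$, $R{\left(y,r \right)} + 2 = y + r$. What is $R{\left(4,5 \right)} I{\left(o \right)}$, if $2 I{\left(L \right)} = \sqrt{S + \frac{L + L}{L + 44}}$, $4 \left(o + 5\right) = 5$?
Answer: $\frac{\sqrt{6008842}}{46} \approx 53.289$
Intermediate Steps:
$R{\left(y,r \right)} = -2 + r + y$ ($R{\left(y,r \right)} = -2 + \left(y + r\right) = -2 + \left(r + y\right) = -2 + r + y$)
$o = - \frac{15}{4}$ ($o = -5 + \frac{1}{4} \cdot 5 = -5 + \frac{5}{4} = - \frac{15}{4} \approx -3.75$)
$S = 232$ ($S = -48 + 8 \cdot 35 = -48 + 280 = 232$)
$I{\left(L \right)} = \frac{\sqrt{232 + \frac{2 L}{44 + L}}}{2}$ ($I{\left(L \right)} = \frac{\sqrt{232 + \frac{L + L}{L + 44}}}{2} = \frac{\sqrt{232 + \frac{2 L}{44 + L}}}{2}$)
$R{\left(4,5 \right)} I{\left(o \right)} = \left(-2 + 5 + 4\right) \frac{\sqrt{2} \sqrt{\frac{5104 + 117 \left(- \frac{15}{4}\right)}{44 - \frac{15}{4}}}}{2} = 7 \frac{\sqrt{2} \sqrt{\frac{5104 - \frac{1755}{4}}{\frac{161}{4}}}}{2} = 7 \frac{\sqrt{2} \sqrt{\frac{4}{161} \cdot \frac{18661}{4}}}{2} = 7 \frac{\sqrt{2} \sqrt{\frac{18661}{161}}}{2} = 7 \frac{\sqrt{2} \frac{\sqrt{3004421}}{161}}{2} = 7 \frac{\sqrt{6008842}}{322} = \frac{\sqrt{6008842}}{46}$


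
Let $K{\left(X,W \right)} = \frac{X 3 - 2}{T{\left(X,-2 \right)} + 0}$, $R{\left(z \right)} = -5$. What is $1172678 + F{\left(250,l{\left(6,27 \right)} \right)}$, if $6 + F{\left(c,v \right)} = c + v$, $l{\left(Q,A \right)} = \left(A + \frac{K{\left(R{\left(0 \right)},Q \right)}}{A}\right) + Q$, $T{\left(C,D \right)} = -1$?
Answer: $\frac{31669802}{27} \approx 1.173 \cdot 10^{6}$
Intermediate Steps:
$K{\left(X,W \right)} = 2 - 3 X$ ($K{\left(X,W \right)} = \frac{X 3 - 2}{-1 + 0} = \frac{3 X - 2}{-1} = \left(-2 + 3 X\right) \left(-1\right) = 2 - 3 X$)
$l{\left(Q,A \right)} = A + Q + \frac{17}{A}$ ($l{\left(Q,A \right)} = \left(A + \frac{2 - -15}{A}\right) + Q = \left(A + \frac{2 + 15}{A}\right) + Q = \left(A + \frac{17}{A}\right) + Q = A + Q + \frac{17}{A}$)
$F{\left(c,v \right)} = -6 + c + v$ ($F{\left(c,v \right)} = -6 + \left(c + v\right) = -6 + c + v$)
$1172678 + F{\left(250,l{\left(6,27 \right)} \right)} = 1172678 + \left(-6 + 250 + \left(27 + 6 + \frac{17}{27}\right)\right) = 1172678 + \left(-6 + 250 + \frac{908}{27}\right) = 1172678 + \frac{7496}{27} = \frac{31669802}{27}$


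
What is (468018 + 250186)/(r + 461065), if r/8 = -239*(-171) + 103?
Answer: 718204/788841 ≈ 0.91045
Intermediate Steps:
r = 327776 (r = 8*(-239*(-171) + 103) = 8*(40869 + 103) = 8*40972 = 327776)
(468018 + 250186)/(r + 461065) = (468018 + 250186)/(327776 + 461065) = 718204/788841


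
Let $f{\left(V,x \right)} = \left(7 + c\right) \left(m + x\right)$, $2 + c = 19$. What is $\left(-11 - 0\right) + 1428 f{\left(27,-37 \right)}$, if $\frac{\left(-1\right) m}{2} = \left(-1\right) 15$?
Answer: $-239915$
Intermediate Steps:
$c = 17$ ($c = -2 + 19 = 17$)
$m = 30$ ($m = - 2 \left(\left(-1\right) 15\right) = \left(-2\right) \left(-15\right) = 30$)
$f{\left(V,x \right)} = 720 + 24 x$ ($f{\left(V,x \right)} = \left(7 + 17\right) \left(30 + x\right) = 24 \left(30 + x\right) = 720 + 24 x$)
$\left(-11 - 0\right) + 1428 f{\left(27,-37 \right)} = \left(-11 - 0\right) + 1428 \left(720 + 24 \left(-37\right)\right) = \left(-11 + 0\right) + 1428 \left(720 - 888\right) = -11 + 1428 \left(-168\right) = -11 - 239904 = -239915$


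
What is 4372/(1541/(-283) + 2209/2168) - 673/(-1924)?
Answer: -5159137550339/5225085684 ≈ -987.38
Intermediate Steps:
4372/(1541/(-283) + 2209/2168) - 673/(-1924) = 4372/(1541*(-1/283) + 2209*(1/2168)) - 673*(-1/1924) = 4372/(-1541/283 + 2209/2168) + 673/1924 = 4372/(-2715741/613544) + 673/1924 = 4372*(-613544/2715741) + 673/1924 = -2682414368/2715741 + 673/1924 = -5159137550339/5225085684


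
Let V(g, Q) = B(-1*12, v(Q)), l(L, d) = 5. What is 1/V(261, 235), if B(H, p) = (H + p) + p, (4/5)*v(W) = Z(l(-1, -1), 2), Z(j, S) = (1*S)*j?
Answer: 1/13 ≈ 0.076923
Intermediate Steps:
Z(j, S) = S*j
v(W) = 25/2 (v(W) = 5*(2*5)/4 = (5/4)*10 = 25/2)
B(H, p) = H + 2*p
V(g, Q) = 13 (V(g, Q) = -1*12 + 2*(25/2) = -12 + 25 = 13)
1/V(261, 235) = 1/13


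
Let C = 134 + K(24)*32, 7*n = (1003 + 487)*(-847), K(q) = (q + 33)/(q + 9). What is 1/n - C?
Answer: -34123981/180290 ≈ -189.27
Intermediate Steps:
K(q) = (33 + q)/(9 + q)
n = -180290 (n = ((1003 + 487)*(-847))/7 = (1490*(-847))/7 = (⅐)*(-1262030) = -180290)
C = 2082/11 (C = 134 + ((33 + 24)/(9 + 24))*32 = 134 + (57/33)*32 = 134 + ((1/33)*57)*32 = 134 + (19/11)*32 = 134 + 608/11 = 2082/11 ≈ 189.27)
1/n - C = 1/(-180290) - 1*2082/11 = -1/180290 - 2082/11 = -34123981/180290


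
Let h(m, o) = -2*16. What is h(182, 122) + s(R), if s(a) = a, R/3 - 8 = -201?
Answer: -611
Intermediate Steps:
R = -579 (R = 24 + 3*(-201) = 24 - 603 = -579)
h(m, o) = -32
h(182, 122) + s(R) = -32 - 579 = -611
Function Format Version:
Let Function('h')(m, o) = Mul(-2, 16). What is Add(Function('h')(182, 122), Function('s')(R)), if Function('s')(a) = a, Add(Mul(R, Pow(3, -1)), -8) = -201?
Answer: -611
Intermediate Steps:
R = -579 (R = Add(24, Mul(3, -201)) = Add(24, -603) = -579)
Function('h')(m, o) = -32
Add(Function('h')(182, 122), Function('s')(R)) = Add(-32, -579) = -611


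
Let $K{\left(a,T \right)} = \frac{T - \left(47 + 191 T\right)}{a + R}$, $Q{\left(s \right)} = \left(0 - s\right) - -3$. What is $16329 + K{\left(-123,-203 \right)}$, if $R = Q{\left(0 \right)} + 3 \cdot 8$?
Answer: $\frac{509687}{32} \approx 15928.0$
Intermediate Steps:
$Q{\left(s \right)} = 3 - s$ ($Q{\left(s \right)} = - s + 3 = 3 - s$)
$R = 27$ ($R = \left(3 - 0\right) + 3 \cdot 8 = \left(3 + 0\right) + 24 = 3 + 24 = 27$)
$K{\left(a,T \right)} = \frac{-47 - 190 T}{27 + a}$ ($K{\left(a,T \right)} = \frac{T - \left(47 + 191 T\right)}{a + 27} = \frac{T - \left(47 + 191 T\right)}{27 + a} = \frac{-47 - 190 T}{27 + a}$)
$16329 + K{\left(-123,-203 \right)} = 16329 + \frac{-47 - -38570}{27 - 123} = 16329 + \frac{-47 + 38570}{-96} = 16329 - \frac{12841}{32} = \frac{509687}{32}$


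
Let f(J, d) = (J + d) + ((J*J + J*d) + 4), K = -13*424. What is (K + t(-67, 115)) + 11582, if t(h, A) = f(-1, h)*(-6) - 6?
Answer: 6040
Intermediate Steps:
K = -5512
f(J, d) = 4 + J + d + J² + J*d (f(J, d) = (J + d) + ((J² + J*d) + 4) = (J + d) + (4 + J² + J*d) = 4 + J + d + J² + J*d)
t(h, A) = -30 (t(h, A) = (4 - 1 + h + (-1)² - h)*(-6) - 6 = (4 - 1 + h + 1 - h)*(-6) - 6 = 4*(-6) - 6 = -24 - 6 = -30)
(K + t(-67, 115)) + 11582 = (-5512 - 30) + 11582 = -5542 + 11582 = 6040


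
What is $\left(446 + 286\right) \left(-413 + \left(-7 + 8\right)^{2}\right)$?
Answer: $-301584$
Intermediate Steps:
$\left(446 + 286\right) \left(-413 + \left(-7 + 8\right)^{2}\right) = 732 \left(-413 + 1^{2}\right) = 732 \left(-413 + 1\right) = 732 \left(-412\right) = -301584$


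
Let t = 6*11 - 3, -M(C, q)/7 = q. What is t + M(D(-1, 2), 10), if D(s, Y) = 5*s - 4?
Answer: -7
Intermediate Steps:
D(s, Y) = -4 + 5*s
M(C, q) = -7*q
t = 63 (t = 66 - 3 = 63)
t + M(D(-1, 2), 10) = 63 - 7*10 = 63 - 70 = -7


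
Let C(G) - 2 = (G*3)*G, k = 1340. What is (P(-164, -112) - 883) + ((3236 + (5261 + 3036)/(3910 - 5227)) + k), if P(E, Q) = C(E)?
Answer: 111124114/1317 ≈ 84377.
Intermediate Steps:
C(G) = 2 + 3*G² (C(G) = 2 + (G*3)*G = 2 + (3*G)*G = 2 + 3*G²)
P(E, Q) = 2 + 3*E²
(P(-164, -112) - 883) + ((3236 + (5261 + 3036)/(3910 - 5227)) + k) = ((2 + 3*(-164)²) - 883) + ((3236 + (5261 + 3036)/(3910 - 5227)) + 1340) = ((2 + 3*26896) - 883) + ((3236 + 8297/(-1317)) + 1340) = ((2 + 80688) - 883) + ((3236 + 8297*(-1/1317)) + 1340) = (80690 - 883) + ((3236 - 8297/1317) + 1340) = 79807 + (4253515/1317 + 1340) = 79807 + 6018295/1317 = 111124114/1317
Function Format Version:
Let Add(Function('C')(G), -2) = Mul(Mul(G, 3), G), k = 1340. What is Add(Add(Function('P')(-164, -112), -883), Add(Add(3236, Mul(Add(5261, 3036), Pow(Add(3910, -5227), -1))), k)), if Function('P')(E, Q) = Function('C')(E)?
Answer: Rational(111124114, 1317) ≈ 84377.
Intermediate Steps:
Function('C')(G) = Add(2, Mul(3, Pow(G, 2))) (Function('C')(G) = Add(2, Mul(Mul(G, 3), G)) = Add(2, Mul(Mul(3, G), G)) = Add(2, Mul(3, Pow(G, 2))))
Function('P')(E, Q) = Add(2, Mul(3, Pow(E, 2)))
Add(Add(Function('P')(-164, -112), -883), Add(Add(3236, Mul(Add(5261, 3036), Pow(Add(3910, -5227), -1))), k)) = Add(Add(Add(2, Mul(3, Pow(-164, 2))), -883), Add(Add(3236, Mul(Add(5261, 3036), Pow(Add(3910, -5227), -1))), 1340)) = Add(Add(Add(2, Mul(3, 26896)), -883), Add(Add(3236, Mul(8297, Pow(-1317, -1))), 1340)) = Add(Add(Add(2, 80688), -883), Add(Add(3236, Mul(8297, Rational(-1, 1317))), 1340)) = Add(Add(80690, -883), Add(Add(3236, Rational(-8297, 1317)), 1340)) = Add(79807, Add(Rational(4253515, 1317), 1340)) = Add(79807, Rational(6018295, 1317)) = Rational(111124114, 1317)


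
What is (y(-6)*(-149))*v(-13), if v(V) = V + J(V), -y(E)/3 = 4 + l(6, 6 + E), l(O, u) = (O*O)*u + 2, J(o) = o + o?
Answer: -104598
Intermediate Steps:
J(o) = 2*o
l(O, u) = 2 + u*O**2 (l(O, u) = O**2*u + 2 = u*O**2 + 2 = 2 + u*O**2)
y(E) = -666 - 108*E (y(E) = -3*(4 + (2 + (6 + E)*6**2)) = -3*(4 + (2 + (6 + E)*36)) = -3*(4 + (2 + (216 + 36*E))) = -3*(4 + (218 + 36*E)) = -3*(222 + 36*E) = -666 - 108*E)
v(V) = 3*V (v(V) = V + 2*V = 3*V)
(y(-6)*(-149))*v(-13) = ((-666 - 108*(-6))*(-149))*(3*(-13)) = ((-666 + 648)*(-149))*(-39) = -18*(-149)*(-39) = 2682*(-39) = -104598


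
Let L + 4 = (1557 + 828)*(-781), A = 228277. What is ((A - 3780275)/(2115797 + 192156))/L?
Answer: 3551998/4298998665617 ≈ 8.2624e-7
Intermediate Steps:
L = -1862689 (L = -4 + (1557 + 828)*(-781) = -4 + 2385*(-781) = -4 - 1862685 = -1862689)
((A - 3780275)/(2115797 + 192156))/L = ((228277 - 3780275)/(2115797 + 192156))/(-1862689) = -3551998/2307953*(-1/1862689) = 3551998/4298998665617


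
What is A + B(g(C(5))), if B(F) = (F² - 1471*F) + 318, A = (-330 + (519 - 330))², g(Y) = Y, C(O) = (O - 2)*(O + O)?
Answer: -23031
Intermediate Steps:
C(O) = 2*O*(-2 + O) (C(O) = (-2 + O)*(2*O) = 2*O*(-2 + O))
A = 19881 (A = (-330 + 189)² = (-141)² = 19881)
B(F) = 318 + F² - 1471*F
A + B(g(C(5))) = 19881 + (318 + (2*5*(-2 + 5))² - 2942*5*(-2 + 5)) = 19881 + (318 + (2*5*3)² - 2942*5*3) = 19881 + (318 + 30² - 1471*30) = 19881 + (318 + 900 - 44130) = 19881 - 42912 = -23031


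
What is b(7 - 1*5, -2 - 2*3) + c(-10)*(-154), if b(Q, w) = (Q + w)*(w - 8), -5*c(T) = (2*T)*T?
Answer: 6256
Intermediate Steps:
c(T) = -2*T²/5 (c(T) = -2*T*T/5 = -2*T²/5)
b(Q, w) = (-8 + w)*(Q + w) (b(Q, w) = (Q + w)*(-8 + w) = (-8 + w)*(Q + w))
b(7 - 1*5, -2 - 2*3) + c(-10)*(-154) = ((-2 - 2*3)² - 8*(7 - 1*5) - 8*(-2 - 2*3) + (7 - 1*5)*(-2 - 2*3)) - ⅖*(-10)²*(-154) = ((-2 - 6)² - 8*(7 - 5) - 8*(-2 - 6) + (7 - 5)*(-2 - 6)) - ⅖*100*(-154) = ((-8)² - 8*2 - 8*(-8) + 2*(-8)) - 40*(-154) = (64 - 16 + 64 - 16) + 6160 = 96 + 6160 = 6256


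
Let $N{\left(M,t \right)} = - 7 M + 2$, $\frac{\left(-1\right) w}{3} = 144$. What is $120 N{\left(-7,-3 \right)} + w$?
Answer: $5688$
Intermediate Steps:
$w = -432$ ($w = \left(-3\right) 144 = -432$)
$N{\left(M,t \right)} = 2 - 7 M$
$120 N{\left(-7,-3 \right)} + w = 120 \left(2 - -49\right) - 432 = 120 \left(2 + 49\right) - 432 = 120 \cdot 51 - 432 = 6120 - 432 = 5688$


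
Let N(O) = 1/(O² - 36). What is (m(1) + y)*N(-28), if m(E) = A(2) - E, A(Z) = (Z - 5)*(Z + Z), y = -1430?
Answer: -1443/748 ≈ -1.9291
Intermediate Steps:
A(Z) = 2*Z*(-5 + Z) (A(Z) = (-5 + Z)*(2*Z) = 2*Z*(-5 + Z))
N(O) = 1/(-36 + O²)
m(E) = -12 - E (m(E) = 2*2*(-5 + 2) - E = 2*2*(-3) - E = -12 - E)
(m(1) + y)*N(-28) = ((-12 - 1*1) - 1430)/(-36 + (-28)²) = ((-12 - 1) - 1430)/(-36 + 784) = (-13 - 1430)/748 = -1443*1/748 = -1443/748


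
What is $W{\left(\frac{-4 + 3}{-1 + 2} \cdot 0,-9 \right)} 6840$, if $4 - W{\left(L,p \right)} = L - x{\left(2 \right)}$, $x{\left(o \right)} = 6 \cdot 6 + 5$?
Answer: $307800$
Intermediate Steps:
$x{\left(o \right)} = 41$ ($x{\left(o \right)} = 36 + 5 = 41$)
$W{\left(L,p \right)} = 45 - L$ ($W{\left(L,p \right)} = 4 - \left(L - 41\right) = 4 - \left(-41 + L\right) = 45 - L$)
$W{\left(\frac{-4 + 3}{-1 + 2} \cdot 0,-9 \right)} 6840 = \left(45 - \frac{-4 + 3}{-1 + 2} \cdot 0\right) 6840 = \left(45 - - 1^{-1} \cdot 0\right) 6840 = \left(45 - \left(-1\right) 1 \cdot 0\right) 6840 = \left(45 - \left(-1\right) 0\right) 6840 = \left(45 - 0\right) 6840 = \left(45 + 0\right) 6840 = 45 \cdot 6840 = 307800$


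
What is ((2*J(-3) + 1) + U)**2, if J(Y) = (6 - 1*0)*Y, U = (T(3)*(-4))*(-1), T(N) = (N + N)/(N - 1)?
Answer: 529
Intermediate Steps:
T(N) = 2*N/(-1 + N) (T(N) = (2*N)/(-1 + N) = 2*N/(-1 + N))
U = 12 (U = ((2*3/(-1 + 3))*(-4))*(-1) = ((2*3/2)*(-4))*(-1) = ((2*3*(1/2))*(-4))*(-1) = (3*(-4))*(-1) = -12*(-1) = 12)
J(Y) = 6*Y (J(Y) = (6 + 0)*Y = 6*Y)
((2*J(-3) + 1) + U)**2 = ((2*(6*(-3)) + 1) + 12)**2 = ((2*(-18) + 1) + 12)**2 = ((-36 + 1) + 12)**2 = (-35 + 12)**2 = (-23)**2 = 529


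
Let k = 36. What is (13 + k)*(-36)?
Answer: -1764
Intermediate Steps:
(13 + k)*(-36) = (13 + 36)*(-36) = 49*(-36) = -1764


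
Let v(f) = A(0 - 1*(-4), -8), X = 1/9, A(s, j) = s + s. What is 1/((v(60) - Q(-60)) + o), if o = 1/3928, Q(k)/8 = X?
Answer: 35352/251401 ≈ 0.14062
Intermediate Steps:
A(s, j) = 2*s
X = ⅑ ≈ 0.11111
v(f) = 8 (v(f) = 2*(0 - 1*(-4)) = 2*(0 + 4) = 2*4 = 8)
Q(k) = 8/9 (Q(k) = 8*(⅑) = 8/9)
o = 1/3928 ≈ 0.00025458
1/((v(60) - Q(-60)) + o) = 1/((8 - 1*8/9) + 1/3928) = 1/((8 - 8/9) + 1/3928) = 1/(64/9 + 1/3928) = 1/(251401/35352) = 35352/251401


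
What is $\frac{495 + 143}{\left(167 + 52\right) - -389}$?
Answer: $\frac{319}{304} \approx 1.0493$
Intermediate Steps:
$\frac{495 + 143}{\left(167 + 52\right) - -389} = \frac{638}{219 + 389} = \frac{638}{608} = 638 \cdot \frac{1}{608} = \frac{319}{304}$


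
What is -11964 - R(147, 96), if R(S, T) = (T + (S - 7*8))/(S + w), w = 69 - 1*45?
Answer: -2046031/171 ≈ -11965.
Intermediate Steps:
w = 24 (w = 69 - 45 = 24)
R(S, T) = (-56 + S + T)/(24 + S) (R(S, T) = (T + (S - 7*8))/(S + 24) = (T + (S - 56))/(24 + S) = (T + (-56 + S))/(24 + S) = (-56 + S + T)/(24 + S))
-11964 - R(147, 96) = -11964 - (-56 + 147 + 96)/(24 + 147) = -11964 - 187/171 = -2046031/171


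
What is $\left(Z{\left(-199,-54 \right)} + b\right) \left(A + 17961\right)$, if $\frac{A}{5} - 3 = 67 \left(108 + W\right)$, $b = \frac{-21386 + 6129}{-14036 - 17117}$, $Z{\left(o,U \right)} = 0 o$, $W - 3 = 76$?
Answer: $\frac{1230034597}{31153} \approx 39484.0$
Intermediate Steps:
$W = 79$ ($W = 3 + 76 = 79$)
$Z{\left(o,U \right)} = 0$
$b = \frac{15257}{31153}$ ($b = - \frac{15257}{-31153} = \left(-15257\right) \left(- \frac{1}{31153}\right) = \frac{15257}{31153} \approx 0.48974$)
$A = 62660$ ($A = 15 + 5 \cdot 67 \left(108 + 79\right) = 15 + 5 \cdot 67 \cdot 187 = 15 + 5 \cdot 12529 = 15 + 62645 = 62660$)
$\left(Z{\left(-199,-54 \right)} + b\right) \left(A + 17961\right) = \left(0 + \frac{15257}{31153}\right) \left(62660 + 17961\right) = \frac{15257}{31153} \cdot 80621 = \frac{1230034597}{31153}$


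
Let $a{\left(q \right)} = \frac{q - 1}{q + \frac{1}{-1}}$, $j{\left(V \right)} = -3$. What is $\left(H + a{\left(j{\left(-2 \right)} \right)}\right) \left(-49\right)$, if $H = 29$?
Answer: $-1470$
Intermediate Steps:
$a{\left(q \right)} = 1$ ($a{\left(q \right)} = \frac{-1 + q}{q - 1} = \frac{-1 + q}{-1 + q} = 1$)
$\left(H + a{\left(j{\left(-2 \right)} \right)}\right) \left(-49\right) = \left(29 + 1\right) \left(-49\right) = 30 \left(-49\right) = -1470$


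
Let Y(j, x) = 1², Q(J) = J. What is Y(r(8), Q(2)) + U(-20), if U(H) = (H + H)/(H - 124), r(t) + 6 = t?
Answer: 23/18 ≈ 1.2778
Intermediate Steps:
r(t) = -6 + t
U(H) = 2*H/(-124 + H) (U(H) = (2*H)/(-124 + H) = 2*H/(-124 + H))
Y(j, x) = 1
Y(r(8), Q(2)) + U(-20) = 1 + 2*(-20)/(-124 - 20) = 1 + 2*(-20)/(-144) = 1 + 2*(-20)*(-1/144) = 1 + 5/18 = 23/18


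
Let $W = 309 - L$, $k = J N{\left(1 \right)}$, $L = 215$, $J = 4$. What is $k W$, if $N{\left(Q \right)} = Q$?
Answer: $376$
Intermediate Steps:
$k = 4$ ($k = 4 \cdot 1 = 4$)
$W = 94$ ($W = 309 - 215 = 94$)
$k W = 4 \cdot 94 = 376$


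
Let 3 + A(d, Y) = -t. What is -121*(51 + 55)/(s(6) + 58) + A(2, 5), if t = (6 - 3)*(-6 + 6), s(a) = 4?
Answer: -6506/31 ≈ -209.87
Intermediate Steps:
t = 0 (t = 3*0 = 0)
A(d, Y) = -3 (A(d, Y) = -3 - 1*0 = -3 + 0 = -3)
-121*(51 + 55)/(s(6) + 58) + A(2, 5) = -121*(51 + 55)/(4 + 58) - 3 = -12826/62 - 3 = -121*53/31 - 3 = -6413/31 - 3 = -6506/31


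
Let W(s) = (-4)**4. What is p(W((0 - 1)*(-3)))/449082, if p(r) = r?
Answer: 128/224541 ≈ 0.00057005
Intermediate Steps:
W(s) = 256
p(W((0 - 1)*(-3)))/449082 = 256/449082 = 256*(1/449082) = 128/224541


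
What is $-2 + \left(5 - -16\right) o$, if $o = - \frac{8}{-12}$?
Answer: $12$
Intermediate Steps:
$o = \frac{2}{3}$ ($o = \left(-8\right) \left(- \frac{1}{12}\right) = \frac{2}{3} \approx 0.66667$)
$-2 + \left(5 - -16\right) o = -2 + \left(5 - -16\right) \frac{2}{3} = -2 + \left(5 + 16\right) \frac{2}{3} = -2 + 21 \cdot \frac{2}{3} = -2 + 14 = 12$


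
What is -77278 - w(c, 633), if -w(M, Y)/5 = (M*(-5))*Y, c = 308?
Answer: -4951378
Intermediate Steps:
w(M, Y) = 25*M*Y (w(M, Y) = -5*M*(-5)*Y = -5*(-5*M)*Y = -(-25)*M*Y = 25*M*Y)
-77278 - w(c, 633) = -77278 - 25*308*633 = -77278 - 1*4874100 = -77278 - 4874100 = -4951378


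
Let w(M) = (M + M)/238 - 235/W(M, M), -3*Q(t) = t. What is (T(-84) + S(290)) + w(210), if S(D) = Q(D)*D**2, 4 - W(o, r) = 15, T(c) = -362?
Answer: -4560933107/561 ≈ -8.1300e+6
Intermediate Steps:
Q(t) = -t/3
W(o, r) = -11 (W(o, r) = 4 - 1*15 = 4 - 15 = -11)
S(D) = -D**3/3 (S(D) = (-D/3)*D**2 = -D**3/3)
w(M) = 235/11 + M/119 (w(M) = (M + M)/238 - 235/(-11) = (2*M)*(1/238) - 235*(-1/11) = M/119 + 235/11 = 235/11 + M/119)
(T(-84) + S(290)) + w(210) = (-362 - 1/3*290**3) + (235/11 + (1/119)*210) = (-362 - 1/3*24389000) + (235/11 + 30/17) = (-362 - 24389000/3) + 4325/187 = -24390086/3 + 4325/187 = -4560933107/561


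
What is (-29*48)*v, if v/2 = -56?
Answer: 155904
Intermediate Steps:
v = -112 (v = 2*(-56) = -112)
(-29*48)*v = -29*48*(-112) = -1392*(-112) = 155904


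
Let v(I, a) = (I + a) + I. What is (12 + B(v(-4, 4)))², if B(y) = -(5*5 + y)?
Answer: 81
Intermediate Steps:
v(I, a) = a + 2*I
B(y) = -25 - y (B(y) = -(25 + y) = -25 - y)
(12 + B(v(-4, 4)))² = (12 + (-25 - (4 + 2*(-4))))² = (12 + (-25 - (4 - 8)))² = (12 + (-25 - 1*(-4)))² = (12 + (-25 + 4))² = (12 - 21)² = (-9)² = 81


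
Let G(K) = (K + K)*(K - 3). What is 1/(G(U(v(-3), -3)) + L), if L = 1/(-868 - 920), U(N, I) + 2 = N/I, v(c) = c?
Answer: 1788/14303 ≈ 0.12501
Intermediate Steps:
U(N, I) = -2 + N/I
G(K) = 2*K*(-3 + K) (G(K) = (2*K)*(-3 + K) = 2*K*(-3 + K))
L = -1/1788 (L = 1/(-1788) = -1/1788 ≈ -0.00055928)
1/(G(U(v(-3), -3)) + L) = 1/(2*(-2 - 3/(-3))*(-3 + (-2 - 3/(-3))) - 1/1788) = 1/(2*(-2 - 3*(-⅓))*(-3 + (-2 - 3*(-⅓))) - 1/1788) = 1/(2*(-2 + 1)*(-3 + (-2 + 1)) - 1/1788) = 1/(2*(-1)*(-3 - 1) - 1/1788) = 1/(2*(-1)*(-4) - 1/1788) = 1/(8 - 1/1788) = 1/(14303/1788) = 1788/14303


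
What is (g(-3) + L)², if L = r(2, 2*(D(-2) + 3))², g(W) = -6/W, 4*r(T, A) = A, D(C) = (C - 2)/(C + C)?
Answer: 36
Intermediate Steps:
D(C) = (-2 + C)/(2*C) (D(C) = (-2 + C)/((2*C)) = (-2 + C)*(1/(2*C)) = (-2 + C)/(2*C))
r(T, A) = A/4
L = 4 (L = ((2*((½)*(-2 - 2)/(-2) + 3))/4)² = ((2*((½)*(-½)*(-4) + 3))/4)² = ((2*(1 + 3))/4)² = ((2*4)/4)² = ((¼)*8)² = 2² = 4)
(g(-3) + L)² = (-6/(-3) + 4)² = (-6*(-⅓) + 4)² = (2 + 4)² = 6² = 36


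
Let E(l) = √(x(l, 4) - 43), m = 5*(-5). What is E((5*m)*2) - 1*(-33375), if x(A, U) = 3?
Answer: 33375 + 2*I*√10 ≈ 33375.0 + 6.3246*I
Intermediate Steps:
m = -25
E(l) = 2*I*√10 (E(l) = √(3 - 43) = √(-40) = 2*I*√10)
E((5*m)*2) - 1*(-33375) = 2*I*√10 - 1*(-33375) = 2*I*√10 + 33375 = 33375 + 2*I*√10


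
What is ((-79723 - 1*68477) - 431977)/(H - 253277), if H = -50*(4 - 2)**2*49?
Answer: 580177/263077 ≈ 2.2053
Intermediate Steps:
H = -9800 (H = -50*2**2*49 = -50*4*49 = -200*49 = -9800)
((-79723 - 1*68477) - 431977)/(H - 253277) = ((-79723 - 1*68477) - 431977)/(-9800 - 253277) = ((-79723 - 68477) - 431977)/(-263077) = (-148200 - 431977)*(-1/263077) = -580177*(-1/263077) = 580177/263077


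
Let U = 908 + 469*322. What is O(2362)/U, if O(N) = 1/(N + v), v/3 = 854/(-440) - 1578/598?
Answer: 32890/11733898337763 ≈ 2.8030e-9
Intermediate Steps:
v = -903759/65780 (v = 3*(854/(-440) - 1578/598) = 3*(854*(-1/440) - 1578*1/598) = 3*(-427/220 - 789/299) = 3*(-301253/65780) = -903759/65780 ≈ -13.739)
O(N) = 1/(-903759/65780 + N) (O(N) = 1/(N - 903759/65780) = 1/(-903759/65780 + N))
U = 151926 (U = 908 + 151018 = 151926)
O(2362)/U = (65780/(-903759 + 65780*2362))/151926 = (65780/(-903759 + 155372360))*(1/151926) = (65780/154468601)*(1/151926) = 32890/11733898337763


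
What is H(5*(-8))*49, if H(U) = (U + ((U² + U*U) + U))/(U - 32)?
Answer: -6370/3 ≈ -2123.3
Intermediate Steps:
H(U) = (2*U + 2*U²)/(-32 + U) (H(U) = (U + ((U² + U²) + U))/(-32 + U) = (U + (2*U² + U))/(-32 + U) = (U + (U + 2*U²))/(-32 + U) = (2*U + 2*U²)/(-32 + U))
H(5*(-8))*49 = (2*(5*(-8))*(1 + 5*(-8))/(-32 + 5*(-8)))*49 = (2*(-40)*(1 - 40)/(-32 - 40))*49 = (2*(-40)*(-39)/(-72))*49 = (2*(-40)*(-1/72)*(-39))*49 = -130/3*49 = -6370/3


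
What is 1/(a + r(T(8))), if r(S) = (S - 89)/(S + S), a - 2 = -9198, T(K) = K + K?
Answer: -32/294345 ≈ -0.00010872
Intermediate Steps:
T(K) = 2*K
a = -9196 (a = 2 - 9198 = -9196)
r(S) = (-89 + S)/(2*S) (r(S) = (-89 + S)/((2*S)) = (-89 + S)*(1/(2*S)) = (-89 + S)/(2*S))
1/(a + r(T(8))) = 1/(-9196 + (-89 + 2*8)/(2*((2*8)))) = 1/(-9196 + (1/2)*(-89 + 16)/16) = 1/(-9196 + (1/2)*(1/16)*(-73)) = 1/(-9196 - 73/32) = 1/(-294345/32) = -32/294345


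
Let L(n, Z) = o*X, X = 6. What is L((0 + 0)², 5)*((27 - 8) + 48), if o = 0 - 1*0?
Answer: 0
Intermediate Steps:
o = 0 (o = 0 + 0 = 0)
L(n, Z) = 0 (L(n, Z) = 0*6 = 0)
L((0 + 0)², 5)*((27 - 8) + 48) = 0*((27 - 8) + 48) = 0*(19 + 48) = 0*67 = 0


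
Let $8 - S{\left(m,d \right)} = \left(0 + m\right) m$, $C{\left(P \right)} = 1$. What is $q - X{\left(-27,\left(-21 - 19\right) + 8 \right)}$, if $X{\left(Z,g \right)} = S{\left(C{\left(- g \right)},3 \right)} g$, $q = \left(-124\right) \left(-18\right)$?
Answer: $2456$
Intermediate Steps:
$S{\left(m,d \right)} = 8 - m^{2}$ ($S{\left(m,d \right)} = 8 - \left(0 + m\right) m = 8 - m m = 8 - m^{2}$)
$q = 2232$
$X{\left(Z,g \right)} = 7 g$ ($X{\left(Z,g \right)} = \left(8 - 1^{2}\right) g = \left(8 - 1\right) g = 7 g$)
$q - X{\left(-27,\left(-21 - 19\right) + 8 \right)} = 2232 - 7 \left(\left(-21 - 19\right) + 8\right) = 2232 - 7 \left(-40 + 8\right) = 2232 - 7 \left(-32\right) = 2232 - -224 = 2232 + 224 = 2456$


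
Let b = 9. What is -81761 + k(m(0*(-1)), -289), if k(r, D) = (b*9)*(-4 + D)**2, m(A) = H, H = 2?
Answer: 6872008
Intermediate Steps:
m(A) = 2
k(r, D) = 81*(-4 + D)**2 (k(r, D) = (9*9)*(-4 + D)**2 = 81*(-4 + D)**2)
-81761 + k(m(0*(-1)), -289) = -81761 + 81*(-4 - 289)**2 = -81761 + 81*(-293)**2 = -81761 + 81*85849 = -81761 + 6953769 = 6872008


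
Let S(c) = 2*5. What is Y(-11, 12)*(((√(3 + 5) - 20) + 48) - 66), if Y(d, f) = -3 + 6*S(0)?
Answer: -2166 + 114*√2 ≈ -2004.8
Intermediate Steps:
S(c) = 10
Y(d, f) = 57 (Y(d, f) = -3 + 6*10 = -3 + 60 = 57)
Y(-11, 12)*(((√(3 + 5) - 20) + 48) - 66) = 57*(((√(3 + 5) - 20) + 48) - 66) = 57*(((√8 - 20) + 48) - 66) = 57*(((2*√2 - 20) + 48) - 66) = 57*(((-20 + 2*√2) + 48) - 66) = 57*((28 + 2*√2) - 66) = 57*(-38 + 2*√2) = -2166 + 114*√2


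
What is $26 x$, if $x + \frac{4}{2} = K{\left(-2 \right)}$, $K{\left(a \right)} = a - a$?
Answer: $-52$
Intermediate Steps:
$K{\left(a \right)} = 0$
$x = -2$ ($x = -2 + 0 = -2$)
$26 x = 26 \left(-2\right) = -52$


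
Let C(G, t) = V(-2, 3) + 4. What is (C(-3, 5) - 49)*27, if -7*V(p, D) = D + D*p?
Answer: -8424/7 ≈ -1203.4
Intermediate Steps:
V(p, D) = -D/7 - D*p/7 (V(p, D) = -(D + D*p)/7 = -D/7 - D*p/7)
C(G, t) = 31/7 (C(G, t) = -⅐*3*(1 - 2) + 4 = -⅐*3*(-1) + 4 = 3/7 + 4 = 31/7)
(C(-3, 5) - 49)*27 = (31/7 - 49)*27 = -312/7*27 = -8424/7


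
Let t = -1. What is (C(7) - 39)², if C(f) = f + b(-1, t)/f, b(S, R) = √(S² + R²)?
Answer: (224 - √2)²/49 ≈ 1011.1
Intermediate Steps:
b(S, R) = √(R² + S²)
C(f) = f + √2/f (C(f) = f + √((-1)² + (-1)²)/f = f + √(1 + 1)/f = f + √2/f)
(C(7) - 39)² = ((7 + √2/7) - 39)² = (-32 + √2/7)²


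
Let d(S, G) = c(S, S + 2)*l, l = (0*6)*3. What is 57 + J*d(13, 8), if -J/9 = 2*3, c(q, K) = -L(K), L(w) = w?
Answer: 57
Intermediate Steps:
c(q, K) = -K
l = 0 (l = 0*3 = 0)
d(S, G) = 0 (d(S, G) = -(S + 2)*0 = -(2 + S)*0 = (-2 - S)*0 = 0)
J = -54 (J = -18*3 = -9*6 = -54)
57 + J*d(13, 8) = 57 - 54*0 = 57 + 0 = 57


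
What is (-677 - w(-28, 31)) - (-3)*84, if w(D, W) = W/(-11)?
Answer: -4644/11 ≈ -422.18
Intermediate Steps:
w(D, W) = -W/11 (w(D, W) = W*(-1/11) = -W/11)
(-677 - w(-28, 31)) - (-3)*84 = (-677 - (-1)*31/11) - (-3)*84 = (-677 - 1*(-31/11)) - 1*(-252) = (-677 + 31/11) + 252 = -7416/11 + 252 = -4644/11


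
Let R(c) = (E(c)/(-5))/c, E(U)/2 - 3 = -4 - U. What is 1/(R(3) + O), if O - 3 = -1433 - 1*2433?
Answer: -15/57937 ≈ -0.00025890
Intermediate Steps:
E(U) = -2 - 2*U (E(U) = 6 + 2*(-4 - U) = 6 + (-8 - 2*U) = -2 - 2*U)
O = -3863 (O = 3 + (-1433 - 1*2433) = 3 + (-1433 - 2433) = 3 - 3866 = -3863)
R(c) = (⅖ + 2*c/5)/c (R(c) = ((-2 - 2*c)/(-5))/c = ((-2 - 2*c)*(-⅕))/c = (⅖ + 2*c/5)/c)
1/(R(3) + O) = 1/((⅖)*(1 + 3)/3 - 3863) = 1/((⅖)*(⅓)*4 - 3863) = 1/(8/15 - 3863) = 1/(-57937/15) = -15/57937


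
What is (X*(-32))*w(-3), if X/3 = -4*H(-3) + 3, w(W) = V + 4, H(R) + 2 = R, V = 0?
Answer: -8832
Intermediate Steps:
H(R) = -2 + R
w(W) = 4 (w(W) = 0 + 4 = 4)
X = 69 (X = 3*(-4*(-2 - 3) + 3) = 3*(-4*(-5) + 3) = 3*(20 + 3) = 3*23 = 69)
(X*(-32))*w(-3) = (69*(-32))*4 = -2208*4 = -8832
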